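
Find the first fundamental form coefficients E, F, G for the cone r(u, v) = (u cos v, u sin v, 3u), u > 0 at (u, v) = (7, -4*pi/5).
E = 10;  F = 0;  G = 49

Partials: r_u = (cos(v), sin(v), 3), r_v = (-u*sin(v), u*cos(v), 0). As functions of (u, v):
  E = r_u · r_u = 10,
  F = r_u · r_v = 0,
  G = r_v · r_v = u^2.
Evaluating at (u, v) = (7, -4*pi/5): E = 10, F = 0, G = 49.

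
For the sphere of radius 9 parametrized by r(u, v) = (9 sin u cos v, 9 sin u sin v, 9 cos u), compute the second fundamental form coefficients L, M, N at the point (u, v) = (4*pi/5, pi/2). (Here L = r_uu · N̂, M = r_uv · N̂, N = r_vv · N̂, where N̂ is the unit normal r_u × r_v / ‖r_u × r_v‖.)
L = -9;  M = 0;  N = -45/8 + 9*sqrt(5)/8

Compute the unit normal N̂(u, v) = (sin(u)^2*cos(v)/Abs(sin(u)), sin(u)^2*sin(v)/Abs(sin(u)), sin(2*u)/(2*Abs(sin(u)))), and the second partials r_uu, r_uv, r_vv. Take dot products:
  L(u, v) = r_uu · N̂ = -9*sin(u)/Abs(sin(u)),
  M(u, v) = r_uv · N̂ = 0,
  N(u, v) = r_vv · N̂ = -9*sin(u)^3/Abs(sin(u)).
Evaluating at (u, v) = (4*pi/5, pi/2):
  L = -9, M = 0, N = -45/8 + 9*sqrt(5)/8.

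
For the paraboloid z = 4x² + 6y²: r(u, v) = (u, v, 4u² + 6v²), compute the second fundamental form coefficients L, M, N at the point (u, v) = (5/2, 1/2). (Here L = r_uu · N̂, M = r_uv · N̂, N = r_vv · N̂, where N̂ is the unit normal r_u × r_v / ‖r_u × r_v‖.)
L = 8*sqrt(437)/437;  M = 0;  N = 12*sqrt(437)/437

Compute the unit normal N̂(u, v) = (-8*u/sqrt(64*u^2 + 144*v^2 + 1), -12*v/sqrt(64*u^2 + 144*v^2 + 1), 1/sqrt(64*u^2 + 144*v^2 + 1)), and the second partials r_uu, r_uv, r_vv. Take dot products:
  L(u, v) = r_uu · N̂ = 8/sqrt(64*u^2 + 144*v^2 + 1),
  M(u, v) = r_uv · N̂ = 0,
  N(u, v) = r_vv · N̂ = 12/sqrt(64*u^2 + 144*v^2 + 1).
Evaluating at (u, v) = (5/2, 1/2):
  L = 8*sqrt(437)/437, M = 0, N = 12*sqrt(437)/437.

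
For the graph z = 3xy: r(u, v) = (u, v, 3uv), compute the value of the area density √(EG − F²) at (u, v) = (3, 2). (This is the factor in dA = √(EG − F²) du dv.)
√(EG − F²)|_{(3, 2)} = sqrt(118)

E = 9*v^2 + 1, F = 9*u*v, G = 9*u^2 + 1, so EG − F² = 9*u^2 + 9*v^2 + 1. Taking the positive square root: √(EG − F²) = sqrt(9*u^2 + 9*v^2 + 1). At (u, v) = (3, 2): sqrt(118).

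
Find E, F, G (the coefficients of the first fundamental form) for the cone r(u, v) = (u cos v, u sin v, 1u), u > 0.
E = 2;  F = 0;  G = u^2

Compute partials: r_u = (cos(v), sin(v), 1), r_v = (-u*sin(v), u*cos(v), 0). Then
  E = r_u · r_u = 2,
  F = r_u · r_v = 0,
  G = r_v · r_v = u^2.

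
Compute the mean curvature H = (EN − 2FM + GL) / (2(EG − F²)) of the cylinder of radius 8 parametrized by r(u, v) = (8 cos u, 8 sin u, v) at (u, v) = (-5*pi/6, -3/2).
H = -1/16

With E = 64, F = 0, G = 1, L = -8, M = 0, N = 0, assemble
  H = (EN − 2FM + GL) / (2(EG − F²)) = -1/16.
At (u, v) = (-5*pi/6, -3/2): H = -1/16.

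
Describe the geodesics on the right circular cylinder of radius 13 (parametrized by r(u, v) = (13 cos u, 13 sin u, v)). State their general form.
The cylinder is flat (K = 0) and locally isometric to the plane via the development (u, v) ↦ (13 u, v). Geodesics are the pre-images of straight lines: circles (v constant), vertical lines (u constant), and helices (v = c · u + d) for constants c, d.

A right cylinder has E = 13², F = 0, G = 1, so EG − F² = 13², and L = −13, M = N = 0, giving K = (LN − M²)/(EG − F²) = 0 everywhere. A flat surface is locally isometric to the Euclidean plane via the map (u, v) ↦ (13 u, v). Straight lines in the (x̃, ỹ) plane pull back to: (a) horizontal circles (v = const), (b) vertical generators (u = const), and (c) helices (13 u tan θ = v, i.e. v = c · u + d).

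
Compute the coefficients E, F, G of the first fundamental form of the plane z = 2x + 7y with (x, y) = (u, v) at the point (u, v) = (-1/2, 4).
E = 5;  F = 14;  G = 50

Partials: r_u = (1, 0, 2), r_v = (0, 1, 7). As functions of (u, v):
  E = r_u · r_u = 5,
  F = r_u · r_v = 14,
  G = r_v · r_v = 50.
Evaluating at (u, v) = (-1/2, 4): E = 5, F = 14, G = 50.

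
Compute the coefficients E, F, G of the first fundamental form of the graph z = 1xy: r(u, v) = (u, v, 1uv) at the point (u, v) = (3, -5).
E = 26;  F = -15;  G = 10

Partials: r_u = (1, 0, v), r_v = (0, 1, u). As functions of (u, v):
  E = r_u · r_u = v^2 + 1,
  F = r_u · r_v = u*v,
  G = r_v · r_v = u^2 + 1.
Evaluating at (u, v) = (3, -5): E = 26, F = -15, G = 10.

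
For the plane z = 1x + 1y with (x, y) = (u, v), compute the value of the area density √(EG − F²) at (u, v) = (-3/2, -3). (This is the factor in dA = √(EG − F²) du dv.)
√(EG − F²)|_{(-3/2, -3)} = sqrt(3)

E = 2, F = 1, G = 2, so EG − F² = 3. Taking the positive square root: √(EG − F²) = sqrt(3). At (u, v) = (-3/2, -3): sqrt(3).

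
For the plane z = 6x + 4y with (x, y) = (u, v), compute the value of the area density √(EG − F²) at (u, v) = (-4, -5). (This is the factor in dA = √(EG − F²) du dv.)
√(EG − F²)|_{(-4, -5)} = sqrt(53)

E = 37, F = 24, G = 17, so EG − F² = 53. Taking the positive square root: √(EG − F²) = sqrt(53). At (u, v) = (-4, -5): sqrt(53).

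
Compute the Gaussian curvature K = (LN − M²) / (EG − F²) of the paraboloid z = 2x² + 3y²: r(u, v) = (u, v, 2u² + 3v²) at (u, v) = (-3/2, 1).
K = 24/5329

Coefficients of the first fundamental form: E = 16*u^2 + 1, F = 24*u*v, G = 36*v^2 + 1.
Coefficients of the second fundamental form: L = 4/sqrt(16*u^2 + 36*v^2 + 1), M = 0, N = 6/sqrt(16*u^2 + 36*v^2 + 1).
Assemble K = (LN − M²)/(EG − F²) = 24/(256*u^4 + 1152*u^2*v^2 + 32*u^2 + 1296*v^4 + 72*v^2 + 1). At (u, v) = (-3/2, 1): K = 24/5329.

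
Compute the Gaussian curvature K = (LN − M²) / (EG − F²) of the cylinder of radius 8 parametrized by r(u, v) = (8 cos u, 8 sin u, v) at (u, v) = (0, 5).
K = 0

Coefficients of the first fundamental form: E = 64, F = 0, G = 1.
Coefficients of the second fundamental form: L = -8, M = 0, N = 0.
Assemble K = (LN − M²)/(EG − F²) = 0. At (u, v) = (0, 5): K = 0.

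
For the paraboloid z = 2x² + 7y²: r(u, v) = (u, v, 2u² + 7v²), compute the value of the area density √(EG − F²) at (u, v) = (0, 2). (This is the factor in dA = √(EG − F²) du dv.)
√(EG − F²)|_{(0, 2)} = sqrt(785)

E = 16*u^2 + 1, F = 56*u*v, G = 196*v^2 + 1, so EG − F² = 16*u^2 + 196*v^2 + 1. Taking the positive square root: √(EG − F²) = sqrt(16*u^2 + 196*v^2 + 1). At (u, v) = (0, 2): sqrt(785).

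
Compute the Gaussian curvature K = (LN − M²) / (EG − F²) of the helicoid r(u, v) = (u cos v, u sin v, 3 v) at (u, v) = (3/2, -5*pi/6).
K = -16/225

Coefficients of the first fundamental form: E = 1, F = 0, G = u^2 + 9.
Coefficients of the second fundamental form: L = 0, M = -3/sqrt(u^2 + 9), N = 0.
Assemble K = (LN − M²)/(EG − F²) = -9/(u^2 + 9)^2. At (u, v) = (3/2, -5*pi/6): K = -16/225.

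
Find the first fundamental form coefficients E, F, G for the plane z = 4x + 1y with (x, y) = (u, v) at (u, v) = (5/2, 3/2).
E = 17;  F = 4;  G = 2

Partials: r_u = (1, 0, 4), r_v = (0, 1, 1). As functions of (u, v):
  E = r_u · r_u = 17,
  F = r_u · r_v = 4,
  G = r_v · r_v = 2.
Evaluating at (u, v) = (5/2, 3/2): E = 17, F = 4, G = 2.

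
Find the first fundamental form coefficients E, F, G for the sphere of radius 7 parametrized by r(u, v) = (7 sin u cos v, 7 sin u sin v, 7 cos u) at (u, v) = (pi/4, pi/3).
E = 49;  F = 0;  G = 49/2

Partials: r_u = (7*cos(u)*cos(v), 7*sin(v)*cos(u), -7*sin(u)), r_v = (-7*sin(u)*sin(v), 7*sin(u)*cos(v), 0). As functions of (u, v):
  E = r_u · r_u = 49,
  F = r_u · r_v = 0,
  G = r_v · r_v = 49*sin(u)^2.
Evaluating at (u, v) = (pi/4, pi/3): E = 49, F = 0, G = 49/2.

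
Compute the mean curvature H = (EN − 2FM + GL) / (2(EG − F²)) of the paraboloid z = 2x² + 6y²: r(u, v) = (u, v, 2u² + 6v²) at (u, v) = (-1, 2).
H = 1256*sqrt(593)/351649

With E = 16*u^2 + 1, F = 48*u*v, G = 144*v^2 + 1, L = 4/sqrt(16*u^2 + 144*v^2 + 1), M = 0, N = 12/sqrt(16*u^2 + 144*v^2 + 1), assemble
  H = (EN − 2FM + GL) / (2(EG − F²)) = 8*(12*u^2 + 36*v^2 + 1)/(16*u^2 + 144*v^2 + 1)^(3/2).
At (u, v) = (-1, 2): H = 1256*sqrt(593)/351649.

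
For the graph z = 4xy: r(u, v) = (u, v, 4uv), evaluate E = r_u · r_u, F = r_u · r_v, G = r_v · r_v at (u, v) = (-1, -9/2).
E = 325;  F = 72;  G = 17

Partials: r_u = (1, 0, 4*v), r_v = (0, 1, 4*u). As functions of (u, v):
  E = r_u · r_u = 16*v^2 + 1,
  F = r_u · r_v = 16*u*v,
  G = r_v · r_v = 16*u^2 + 1.
Evaluating at (u, v) = (-1, -9/2): E = 325, F = 72, G = 17.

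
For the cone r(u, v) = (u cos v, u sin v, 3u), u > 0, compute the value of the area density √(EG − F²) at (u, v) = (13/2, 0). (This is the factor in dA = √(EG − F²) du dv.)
√(EG − F²)|_{(13/2, 0)} = 13*sqrt(10)/2

E = 10, F = 0, G = u^2, so EG − F² = 10*u^2. Taking the positive square root: √(EG − F²) = sqrt(10)*Abs(u). At (u, v) = (13/2, 0): 13*sqrt(10)/2.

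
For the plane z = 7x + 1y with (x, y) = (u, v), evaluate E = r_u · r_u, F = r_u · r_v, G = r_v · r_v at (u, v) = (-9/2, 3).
E = 50;  F = 7;  G = 2

Partials: r_u = (1, 0, 7), r_v = (0, 1, 1). As functions of (u, v):
  E = r_u · r_u = 50,
  F = r_u · r_v = 7,
  G = r_v · r_v = 2.
Evaluating at (u, v) = (-9/2, 3): E = 50, F = 7, G = 2.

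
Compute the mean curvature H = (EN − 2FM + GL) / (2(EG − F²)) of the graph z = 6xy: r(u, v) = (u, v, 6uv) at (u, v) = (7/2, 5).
H = -945*sqrt(1342)/450241

With E = 36*v^2 + 1, F = 36*u*v, G = 36*u^2 + 1, L = 0, M = 6/sqrt(36*u^2 + 36*v^2 + 1), N = 0, assemble
  H = (EN − 2FM + GL) / (2(EG − F²)) = -216*u*v/(36*u^2 + 36*v^2 + 1)^(3/2).
At (u, v) = (7/2, 5): H = -945*sqrt(1342)/450241.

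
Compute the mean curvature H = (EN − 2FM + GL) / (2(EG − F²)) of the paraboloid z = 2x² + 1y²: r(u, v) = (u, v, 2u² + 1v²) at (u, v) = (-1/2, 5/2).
H = 19*sqrt(30)/300

With E = 16*u^2 + 1, F = 8*u*v, G = 4*v^2 + 1, L = 4/sqrt(16*u^2 + 4*v^2 + 1), M = 0, N = 2/sqrt(16*u^2 + 4*v^2 + 1), assemble
  H = (EN − 2FM + GL) / (2(EG − F²)) = (16*u^2 + 8*v^2 + 3)/(16*u^2 + 4*v^2 + 1)^(3/2).
At (u, v) = (-1/2, 5/2): H = 19*sqrt(30)/300.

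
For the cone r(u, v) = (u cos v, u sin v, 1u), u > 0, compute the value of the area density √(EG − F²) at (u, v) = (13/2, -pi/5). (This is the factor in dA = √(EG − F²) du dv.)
√(EG − F²)|_{(13/2, -pi/5)} = 13*sqrt(2)/2

E = 2, F = 0, G = u^2, so EG − F² = 2*u^2. Taking the positive square root: √(EG − F²) = sqrt(2)*Abs(u). At (u, v) = (13/2, -pi/5): 13*sqrt(2)/2.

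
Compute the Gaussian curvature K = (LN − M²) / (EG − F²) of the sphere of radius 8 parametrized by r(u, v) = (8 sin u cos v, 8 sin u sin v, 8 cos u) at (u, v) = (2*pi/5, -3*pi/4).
K = 1/64

Coefficients of the first fundamental form: E = 64, F = 0, G = 64*sin(u)^2.
Coefficients of the second fundamental form: L = -8*sin(u)/Abs(sin(u)), M = 0, N = -8*sin(u)^3/Abs(sin(u)).
Assemble K = (LN − M²)/(EG − F²) = 1/64. At (u, v) = (2*pi/5, -3*pi/4): K = 1/64.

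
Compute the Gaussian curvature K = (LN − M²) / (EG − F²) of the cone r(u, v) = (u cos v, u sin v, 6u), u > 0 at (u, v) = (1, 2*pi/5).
K = 0

Coefficients of the first fundamental form: E = 37, F = 0, G = u^2.
Coefficients of the second fundamental form: L = 0, M = 0, N = 6*sqrt(37)*u^2/(37*Abs(u)).
Assemble K = (LN − M²)/(EG − F²) = 0. At (u, v) = (1, 2*pi/5): K = 0.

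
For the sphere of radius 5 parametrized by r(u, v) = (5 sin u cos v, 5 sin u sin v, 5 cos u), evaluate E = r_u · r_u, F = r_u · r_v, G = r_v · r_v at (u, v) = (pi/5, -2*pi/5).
E = 25;  F = 0;  G = 125/8 - 25*sqrt(5)/8

Partials: r_u = (5*cos(u)*cos(v), 5*sin(v)*cos(u), -5*sin(u)), r_v = (-5*sin(u)*sin(v), 5*sin(u)*cos(v), 0). As functions of (u, v):
  E = r_u · r_u = 25,
  F = r_u · r_v = 0,
  G = r_v · r_v = 25*sin(u)^2.
Evaluating at (u, v) = (pi/5, -2*pi/5): E = 25, F = 0, G = 125/8 - 25*sqrt(5)/8.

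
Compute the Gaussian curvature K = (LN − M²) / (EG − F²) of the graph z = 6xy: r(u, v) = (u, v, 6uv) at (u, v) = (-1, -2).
K = -36/32761

Coefficients of the first fundamental form: E = 36*v^2 + 1, F = 36*u*v, G = 36*u^2 + 1.
Coefficients of the second fundamental form: L = 0, M = 6/sqrt(36*u^2 + 36*v^2 + 1), N = 0.
Assemble K = (LN − M²)/(EG − F²) = -36/(1296*u^4 + 2592*u^2*v^2 + 72*u^2 + 1296*v^4 + 72*v^2 + 1). At (u, v) = (-1, -2): K = -36/32761.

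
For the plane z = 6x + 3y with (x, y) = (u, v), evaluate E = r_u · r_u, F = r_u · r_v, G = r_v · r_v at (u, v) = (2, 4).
E = 37;  F = 18;  G = 10

Partials: r_u = (1, 0, 6), r_v = (0, 1, 3). As functions of (u, v):
  E = r_u · r_u = 37,
  F = r_u · r_v = 18,
  G = r_v · r_v = 10.
Evaluating at (u, v) = (2, 4): E = 37, F = 18, G = 10.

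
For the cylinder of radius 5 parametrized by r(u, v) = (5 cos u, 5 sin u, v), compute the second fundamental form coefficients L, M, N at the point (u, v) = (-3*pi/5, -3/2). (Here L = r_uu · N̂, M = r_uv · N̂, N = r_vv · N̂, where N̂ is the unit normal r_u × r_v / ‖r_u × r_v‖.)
L = -5;  M = 0;  N = 0

Compute the unit normal N̂(u, v) = (cos(u), sin(u), 0), and the second partials r_uu, r_uv, r_vv. Take dot products:
  L(u, v) = r_uu · N̂ = -5,
  M(u, v) = r_uv · N̂ = 0,
  N(u, v) = r_vv · N̂ = 0.
Evaluating at (u, v) = (-3*pi/5, -3/2):
  L = -5, M = 0, N = 0.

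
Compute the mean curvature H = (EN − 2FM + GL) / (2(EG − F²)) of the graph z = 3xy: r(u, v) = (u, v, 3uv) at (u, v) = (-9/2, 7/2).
H = 1701*sqrt(1174)/689138

With E = 9*v^2 + 1, F = 9*u*v, G = 9*u^2 + 1, L = 0, M = 3/sqrt(9*u^2 + 9*v^2 + 1), N = 0, assemble
  H = (EN − 2FM + GL) / (2(EG − F²)) = -27*u*v/(9*u^2 + 9*v^2 + 1)^(3/2).
At (u, v) = (-9/2, 7/2): H = 1701*sqrt(1174)/689138.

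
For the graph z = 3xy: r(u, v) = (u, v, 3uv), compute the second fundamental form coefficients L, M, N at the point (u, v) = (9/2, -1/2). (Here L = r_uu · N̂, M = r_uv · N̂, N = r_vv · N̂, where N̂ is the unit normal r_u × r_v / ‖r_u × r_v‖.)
L = 0;  M = 3*sqrt(742)/371;  N = 0

Compute the unit normal N̂(u, v) = (-3*v/sqrt(9*u^2 + 9*v^2 + 1), -3*u/sqrt(9*u^2 + 9*v^2 + 1), 1/sqrt(9*u^2 + 9*v^2 + 1)), and the second partials r_uu, r_uv, r_vv. Take dot products:
  L(u, v) = r_uu · N̂ = 0,
  M(u, v) = r_uv · N̂ = 3/sqrt(9*u^2 + 9*v^2 + 1),
  N(u, v) = r_vv · N̂ = 0.
Evaluating at (u, v) = (9/2, -1/2):
  L = 0, M = 3*sqrt(742)/371, N = 0.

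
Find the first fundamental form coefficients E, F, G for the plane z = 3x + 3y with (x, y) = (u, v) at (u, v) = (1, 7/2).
E = 10;  F = 9;  G = 10

Partials: r_u = (1, 0, 3), r_v = (0, 1, 3). As functions of (u, v):
  E = r_u · r_u = 10,
  F = r_u · r_v = 9,
  G = r_v · r_v = 10.
Evaluating at (u, v) = (1, 7/2): E = 10, F = 9, G = 10.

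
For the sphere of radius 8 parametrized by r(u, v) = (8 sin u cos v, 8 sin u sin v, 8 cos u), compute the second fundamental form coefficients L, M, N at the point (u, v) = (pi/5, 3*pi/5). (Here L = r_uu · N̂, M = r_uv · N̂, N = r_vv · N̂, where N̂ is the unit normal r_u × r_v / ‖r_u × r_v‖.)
L = -8;  M = 0;  N = -5 + sqrt(5)

Compute the unit normal N̂(u, v) = (sin(u)^2*cos(v)/Abs(sin(u)), sin(u)^2*sin(v)/Abs(sin(u)), sin(2*u)/(2*Abs(sin(u)))), and the second partials r_uu, r_uv, r_vv. Take dot products:
  L(u, v) = r_uu · N̂ = -8*sin(u)/Abs(sin(u)),
  M(u, v) = r_uv · N̂ = 0,
  N(u, v) = r_vv · N̂ = -8*sin(u)^3/Abs(sin(u)).
Evaluating at (u, v) = (pi/5, 3*pi/5):
  L = -8, M = 0, N = -5 + sqrt(5).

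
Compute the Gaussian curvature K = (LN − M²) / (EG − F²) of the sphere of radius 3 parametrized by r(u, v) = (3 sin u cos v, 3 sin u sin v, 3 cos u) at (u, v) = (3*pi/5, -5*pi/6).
K = 1/9

Coefficients of the first fundamental form: E = 9, F = 0, G = 9*sin(u)^2.
Coefficients of the second fundamental form: L = -3*sin(u)/Abs(sin(u)), M = 0, N = -3*sin(u)^3/Abs(sin(u)).
Assemble K = (LN − M²)/(EG − F²) = 1/9. At (u, v) = (3*pi/5, -5*pi/6): K = 1/9.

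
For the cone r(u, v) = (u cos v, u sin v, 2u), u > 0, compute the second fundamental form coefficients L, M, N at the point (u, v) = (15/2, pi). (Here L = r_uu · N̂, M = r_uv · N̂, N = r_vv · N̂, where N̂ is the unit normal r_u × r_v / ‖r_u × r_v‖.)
L = 0;  M = 0;  N = 3*sqrt(5)

Compute the unit normal N̂(u, v) = (-2*sqrt(5)*u*cos(v)/(5*Abs(u)), -2*sqrt(5)*u*sin(v)/(5*Abs(u)), sqrt(5)*u/(5*Abs(u))), and the second partials r_uu, r_uv, r_vv. Take dot products:
  L(u, v) = r_uu · N̂ = 0,
  M(u, v) = r_uv · N̂ = 0,
  N(u, v) = r_vv · N̂ = 2*sqrt(5)*u^2/(5*Abs(u)).
Evaluating at (u, v) = (15/2, pi):
  L = 0, M = 0, N = 3*sqrt(5).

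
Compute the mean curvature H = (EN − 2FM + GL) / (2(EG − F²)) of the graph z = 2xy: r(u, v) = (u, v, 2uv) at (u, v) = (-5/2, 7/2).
H = 14*sqrt(3)/225

With E = 4*v^2 + 1, F = 4*u*v, G = 4*u^2 + 1, L = 0, M = 2/sqrt(4*u^2 + 4*v^2 + 1), N = 0, assemble
  H = (EN − 2FM + GL) / (2(EG − F²)) = -8*u*v/(4*u^2 + 4*v^2 + 1)^(3/2).
At (u, v) = (-5/2, 7/2): H = 14*sqrt(3)/225.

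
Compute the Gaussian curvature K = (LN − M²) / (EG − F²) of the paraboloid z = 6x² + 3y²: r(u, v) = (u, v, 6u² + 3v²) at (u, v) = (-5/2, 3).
K = 72/1500625

Coefficients of the first fundamental form: E = 144*u^2 + 1, F = 72*u*v, G = 36*v^2 + 1.
Coefficients of the second fundamental form: L = 12/sqrt(144*u^2 + 36*v^2 + 1), M = 0, N = 6/sqrt(144*u^2 + 36*v^2 + 1).
Assemble K = (LN − M²)/(EG − F²) = 72/(20736*u^4 + 10368*u^2*v^2 + 288*u^2 + 1296*v^4 + 72*v^2 + 1). At (u, v) = (-5/2, 3): K = 72/1500625.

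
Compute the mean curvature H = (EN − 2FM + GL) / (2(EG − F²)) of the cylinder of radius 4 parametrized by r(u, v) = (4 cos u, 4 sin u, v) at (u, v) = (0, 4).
H = -1/8

With E = 16, F = 0, G = 1, L = -4, M = 0, N = 0, assemble
  H = (EN − 2FM + GL) / (2(EG − F²)) = -1/8.
At (u, v) = (0, 4): H = -1/8.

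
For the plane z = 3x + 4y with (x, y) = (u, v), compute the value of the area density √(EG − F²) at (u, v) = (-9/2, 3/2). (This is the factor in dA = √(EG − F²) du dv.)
√(EG − F²)|_{(-9/2, 3/2)} = sqrt(26)

E = 10, F = 12, G = 17, so EG − F² = 26. Taking the positive square root: √(EG − F²) = sqrt(26). At (u, v) = (-9/2, 3/2): sqrt(26).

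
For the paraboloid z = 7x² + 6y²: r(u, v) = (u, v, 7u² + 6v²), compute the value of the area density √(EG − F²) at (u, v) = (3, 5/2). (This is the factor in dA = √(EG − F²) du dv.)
√(EG − F²)|_{(3, 5/2)} = sqrt(2665)

E = 196*u^2 + 1, F = 168*u*v, G = 144*v^2 + 1, so EG − F² = 196*u^2 + 144*v^2 + 1. Taking the positive square root: √(EG − F²) = sqrt(196*u^2 + 144*v^2 + 1). At (u, v) = (3, 5/2): sqrt(2665).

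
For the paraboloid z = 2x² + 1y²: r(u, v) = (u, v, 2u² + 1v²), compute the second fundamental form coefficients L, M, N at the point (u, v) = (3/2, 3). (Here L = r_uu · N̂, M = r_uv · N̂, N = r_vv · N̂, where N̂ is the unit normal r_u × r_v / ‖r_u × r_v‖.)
L = 4*sqrt(73)/73;  M = 0;  N = 2*sqrt(73)/73

Compute the unit normal N̂(u, v) = (-4*u/sqrt(16*u^2 + 4*v^2 + 1), -2*v/sqrt(16*u^2 + 4*v^2 + 1), 1/sqrt(16*u^2 + 4*v^2 + 1)), and the second partials r_uu, r_uv, r_vv. Take dot products:
  L(u, v) = r_uu · N̂ = 4/sqrt(16*u^2 + 4*v^2 + 1),
  M(u, v) = r_uv · N̂ = 0,
  N(u, v) = r_vv · N̂ = 2/sqrt(16*u^2 + 4*v^2 + 1).
Evaluating at (u, v) = (3/2, 3):
  L = 4*sqrt(73)/73, M = 0, N = 2*sqrt(73)/73.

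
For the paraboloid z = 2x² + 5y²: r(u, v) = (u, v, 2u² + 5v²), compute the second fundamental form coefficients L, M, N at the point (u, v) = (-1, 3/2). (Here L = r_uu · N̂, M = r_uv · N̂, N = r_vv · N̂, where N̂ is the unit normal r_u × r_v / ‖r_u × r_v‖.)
L = 2*sqrt(2)/11;  M = 0;  N = 5*sqrt(2)/11

Compute the unit normal N̂(u, v) = (-4*u/sqrt(16*u^2 + 100*v^2 + 1), -10*v/sqrt(16*u^2 + 100*v^2 + 1), 1/sqrt(16*u^2 + 100*v^2 + 1)), and the second partials r_uu, r_uv, r_vv. Take dot products:
  L(u, v) = r_uu · N̂ = 4/sqrt(16*u^2 + 100*v^2 + 1),
  M(u, v) = r_uv · N̂ = 0,
  N(u, v) = r_vv · N̂ = 10/sqrt(16*u^2 + 100*v^2 + 1).
Evaluating at (u, v) = (-1, 3/2):
  L = 2*sqrt(2)/11, M = 0, N = 5*sqrt(2)/11.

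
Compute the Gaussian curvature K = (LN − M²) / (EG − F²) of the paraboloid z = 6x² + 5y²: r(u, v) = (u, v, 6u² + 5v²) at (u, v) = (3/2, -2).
K = 24/105125

Coefficients of the first fundamental form: E = 144*u^2 + 1, F = 120*u*v, G = 100*v^2 + 1.
Coefficients of the second fundamental form: L = 12/sqrt(144*u^2 + 100*v^2 + 1), M = 0, N = 10/sqrt(144*u^2 + 100*v^2 + 1).
Assemble K = (LN − M²)/(EG − F²) = 120/(20736*u^4 + 28800*u^2*v^2 + 288*u^2 + 10000*v^4 + 200*v^2 + 1). At (u, v) = (3/2, -2): K = 24/105125.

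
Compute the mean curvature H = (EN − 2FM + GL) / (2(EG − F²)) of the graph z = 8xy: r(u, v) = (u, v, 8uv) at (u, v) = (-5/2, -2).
H = -2560*sqrt(73)/143883

With E = 64*v^2 + 1, F = 64*u*v, G = 64*u^2 + 1, L = 0, M = 8/sqrt(64*u^2 + 64*v^2 + 1), N = 0, assemble
  H = (EN − 2FM + GL) / (2(EG − F²)) = -512*u*v/(64*u^2 + 64*v^2 + 1)^(3/2).
At (u, v) = (-5/2, -2): H = -2560*sqrt(73)/143883.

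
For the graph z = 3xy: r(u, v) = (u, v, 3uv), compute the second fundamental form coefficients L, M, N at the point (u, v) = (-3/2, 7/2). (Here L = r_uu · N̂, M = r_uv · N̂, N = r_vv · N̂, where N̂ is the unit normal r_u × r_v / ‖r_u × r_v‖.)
L = 0;  M = 3*sqrt(526)/263;  N = 0

Compute the unit normal N̂(u, v) = (-3*v/sqrt(9*u^2 + 9*v^2 + 1), -3*u/sqrt(9*u^2 + 9*v^2 + 1), 1/sqrt(9*u^2 + 9*v^2 + 1)), and the second partials r_uu, r_uv, r_vv. Take dot products:
  L(u, v) = r_uu · N̂ = 0,
  M(u, v) = r_uv · N̂ = 3/sqrt(9*u^2 + 9*v^2 + 1),
  N(u, v) = r_vv · N̂ = 0.
Evaluating at (u, v) = (-3/2, 7/2):
  L = 0, M = 3*sqrt(526)/263, N = 0.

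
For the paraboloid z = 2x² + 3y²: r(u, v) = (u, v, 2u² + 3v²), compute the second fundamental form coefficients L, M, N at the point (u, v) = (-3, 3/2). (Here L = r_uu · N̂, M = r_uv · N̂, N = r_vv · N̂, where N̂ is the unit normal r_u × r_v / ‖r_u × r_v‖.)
L = 2*sqrt(226)/113;  M = 0;  N = 3*sqrt(226)/113

Compute the unit normal N̂(u, v) = (-4*u/sqrt(16*u^2 + 36*v^2 + 1), -6*v/sqrt(16*u^2 + 36*v^2 + 1), 1/sqrt(16*u^2 + 36*v^2 + 1)), and the second partials r_uu, r_uv, r_vv. Take dot products:
  L(u, v) = r_uu · N̂ = 4/sqrt(16*u^2 + 36*v^2 + 1),
  M(u, v) = r_uv · N̂ = 0,
  N(u, v) = r_vv · N̂ = 6/sqrt(16*u^2 + 36*v^2 + 1).
Evaluating at (u, v) = (-3, 3/2):
  L = 2*sqrt(226)/113, M = 0, N = 3*sqrt(226)/113.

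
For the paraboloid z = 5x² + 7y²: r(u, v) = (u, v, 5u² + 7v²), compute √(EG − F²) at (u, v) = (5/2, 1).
√(EG − F²)|_{(5/2, 1)} = sqrt(822)

E = 100*u^2 + 1, F = 140*u*v, G = 196*v^2 + 1; EG − F² = 100*u^2 + 196*v^2 + 1; √(EG − F²) = sqrt(100*u^2 + 196*v^2 + 1). At the given point: sqrt(822).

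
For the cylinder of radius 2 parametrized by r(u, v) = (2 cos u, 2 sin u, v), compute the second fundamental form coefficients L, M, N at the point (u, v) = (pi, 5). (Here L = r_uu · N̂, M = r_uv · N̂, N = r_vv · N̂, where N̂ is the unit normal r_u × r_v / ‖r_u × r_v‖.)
L = -2;  M = 0;  N = 0

Compute the unit normal N̂(u, v) = (cos(u), sin(u), 0), and the second partials r_uu, r_uv, r_vv. Take dot products:
  L(u, v) = r_uu · N̂ = -2,
  M(u, v) = r_uv · N̂ = 0,
  N(u, v) = r_vv · N̂ = 0.
Evaluating at (u, v) = (pi, 5):
  L = -2, M = 0, N = 0.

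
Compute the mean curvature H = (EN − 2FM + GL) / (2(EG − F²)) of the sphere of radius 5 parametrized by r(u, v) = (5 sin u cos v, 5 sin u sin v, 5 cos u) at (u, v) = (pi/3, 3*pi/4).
H = -1/5

With E = 25, F = 0, G = 25*sin(u)^2, L = -5*sin(u)/Abs(sin(u)), M = 0, N = -5*sin(u)^3/Abs(sin(u)), assemble
  H = (EN − 2FM + GL) / (2(EG − F²)) = -sin(u)/(5*Abs(sin(u))).
At (u, v) = (pi/3, 3*pi/4): H = -1/5.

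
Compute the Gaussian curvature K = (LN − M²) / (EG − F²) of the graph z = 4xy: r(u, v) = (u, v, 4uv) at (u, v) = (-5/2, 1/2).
K = -16/11025

Coefficients of the first fundamental form: E = 16*v^2 + 1, F = 16*u*v, G = 16*u^2 + 1.
Coefficients of the second fundamental form: L = 0, M = 4/sqrt(16*u^2 + 16*v^2 + 1), N = 0.
Assemble K = (LN − M²)/(EG − F²) = -16/(256*u^4 + 512*u^2*v^2 + 32*u^2 + 256*v^4 + 32*v^2 + 1). At (u, v) = (-5/2, 1/2): K = -16/11025.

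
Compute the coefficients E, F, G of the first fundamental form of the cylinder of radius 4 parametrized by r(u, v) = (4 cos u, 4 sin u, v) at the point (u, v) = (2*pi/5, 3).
E = 16;  F = 0;  G = 1

Partials: r_u = (-4*sin(u), 4*cos(u), 0), r_v = (0, 0, 1). As functions of (u, v):
  E = r_u · r_u = 16,
  F = r_u · r_v = 0,
  G = r_v · r_v = 1.
Evaluating at (u, v) = (2*pi/5, 3): E = 16, F = 0, G = 1.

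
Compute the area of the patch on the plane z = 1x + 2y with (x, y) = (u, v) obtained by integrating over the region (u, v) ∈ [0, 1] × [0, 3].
Area = 3*sqrt(6)

Area = ∫∫ √(EG − F²) du dv with √(EG − F²) = sqrt(6). Integrating over [0, 1] × [0, 3] gives 3*sqrt(6).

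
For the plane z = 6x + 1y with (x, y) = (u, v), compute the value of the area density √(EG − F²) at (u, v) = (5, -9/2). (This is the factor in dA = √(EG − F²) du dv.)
√(EG − F²)|_{(5, -9/2)} = sqrt(38)

E = 37, F = 6, G = 2, so EG − F² = 38. Taking the positive square root: √(EG − F²) = sqrt(38). At (u, v) = (5, -9/2): sqrt(38).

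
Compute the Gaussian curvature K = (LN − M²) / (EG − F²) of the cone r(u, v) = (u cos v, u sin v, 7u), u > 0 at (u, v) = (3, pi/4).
K = 0

Coefficients of the first fundamental form: E = 50, F = 0, G = u^2.
Coefficients of the second fundamental form: L = 0, M = 0, N = 7*sqrt(2)*u^2/(10*Abs(u)).
Assemble K = (LN − M²)/(EG − F²) = 0. At (u, v) = (3, pi/4): K = 0.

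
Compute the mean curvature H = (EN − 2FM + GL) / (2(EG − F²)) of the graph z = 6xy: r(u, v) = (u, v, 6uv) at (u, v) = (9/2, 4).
H = -972*sqrt(1306)/426409

With E = 36*v^2 + 1, F = 36*u*v, G = 36*u^2 + 1, L = 0, M = 6/sqrt(36*u^2 + 36*v^2 + 1), N = 0, assemble
  H = (EN − 2FM + GL) / (2(EG − F²)) = -216*u*v/(36*u^2 + 36*v^2 + 1)^(3/2).
At (u, v) = (9/2, 4): H = -972*sqrt(1306)/426409.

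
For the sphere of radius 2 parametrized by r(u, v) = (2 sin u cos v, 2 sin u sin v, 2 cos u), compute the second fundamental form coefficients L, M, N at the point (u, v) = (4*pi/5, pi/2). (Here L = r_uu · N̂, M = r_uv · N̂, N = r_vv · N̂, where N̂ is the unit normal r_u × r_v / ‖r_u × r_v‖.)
L = -2;  M = 0;  N = -5/4 + sqrt(5)/4

Compute the unit normal N̂(u, v) = (sin(u)^2*cos(v)/Abs(sin(u)), sin(u)^2*sin(v)/Abs(sin(u)), sin(2*u)/(2*Abs(sin(u)))), and the second partials r_uu, r_uv, r_vv. Take dot products:
  L(u, v) = r_uu · N̂ = -2*sin(u)/Abs(sin(u)),
  M(u, v) = r_uv · N̂ = 0,
  N(u, v) = r_vv · N̂ = -2*sin(u)^3/Abs(sin(u)).
Evaluating at (u, v) = (4*pi/5, pi/2):
  L = -2, M = 0, N = -5/4 + sqrt(5)/4.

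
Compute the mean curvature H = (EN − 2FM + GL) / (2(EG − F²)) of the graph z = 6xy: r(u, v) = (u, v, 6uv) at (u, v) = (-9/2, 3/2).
H = 1458*sqrt(811)/657721

With E = 36*v^2 + 1, F = 36*u*v, G = 36*u^2 + 1, L = 0, M = 6/sqrt(36*u^2 + 36*v^2 + 1), N = 0, assemble
  H = (EN − 2FM + GL) / (2(EG − F²)) = -216*u*v/(36*u^2 + 36*v^2 + 1)^(3/2).
At (u, v) = (-9/2, 3/2): H = 1458*sqrt(811)/657721.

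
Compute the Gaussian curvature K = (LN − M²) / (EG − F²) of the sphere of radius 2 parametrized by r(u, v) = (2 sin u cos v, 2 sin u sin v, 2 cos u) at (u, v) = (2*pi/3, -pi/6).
K = 1/4

Coefficients of the first fundamental form: E = 4, F = 0, G = 4*sin(u)^2.
Coefficients of the second fundamental form: L = -2*sin(u)/Abs(sin(u)), M = 0, N = -2*sin(u)^3/Abs(sin(u)).
Assemble K = (LN − M²)/(EG − F²) = 1/4. At (u, v) = (2*pi/3, -pi/6): K = 1/4.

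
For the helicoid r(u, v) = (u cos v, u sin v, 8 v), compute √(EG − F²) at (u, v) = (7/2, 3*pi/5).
√(EG − F²)|_{(7/2, 3*pi/5)} = sqrt(305)/2

E = 1, F = 0, G = u^2 + 64; EG − F² = u^2 + 64; √(EG − F²) = sqrt(u^2 + 64). At the given point: sqrt(305)/2.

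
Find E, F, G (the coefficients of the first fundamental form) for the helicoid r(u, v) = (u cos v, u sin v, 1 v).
E = 1;  F = 0;  G = u^2 + 1

Compute partials: r_u = (cos(v), sin(v), 0), r_v = (-u*sin(v), u*cos(v), 1). Then
  E = r_u · r_u = 1,
  F = r_u · r_v = 0,
  G = r_v · r_v = u^2 + 1.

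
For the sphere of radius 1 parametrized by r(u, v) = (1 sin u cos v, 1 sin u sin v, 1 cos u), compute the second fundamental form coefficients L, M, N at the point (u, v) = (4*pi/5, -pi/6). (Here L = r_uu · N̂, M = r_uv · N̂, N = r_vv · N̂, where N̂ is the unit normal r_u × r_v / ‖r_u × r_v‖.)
L = -1;  M = 0;  N = -5/8 + sqrt(5)/8

Compute the unit normal N̂(u, v) = (sin(u)^2*cos(v)/Abs(sin(u)), sin(u)^2*sin(v)/Abs(sin(u)), sin(2*u)/(2*Abs(sin(u)))), and the second partials r_uu, r_uv, r_vv. Take dot products:
  L(u, v) = r_uu · N̂ = -sin(u)/Abs(sin(u)),
  M(u, v) = r_uv · N̂ = 0,
  N(u, v) = r_vv · N̂ = -sin(u)^3/Abs(sin(u)).
Evaluating at (u, v) = (4*pi/5, -pi/6):
  L = -1, M = 0, N = -5/8 + sqrt(5)/8.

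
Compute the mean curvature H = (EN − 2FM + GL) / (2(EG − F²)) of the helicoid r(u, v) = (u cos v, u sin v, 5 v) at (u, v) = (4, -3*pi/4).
H = 0

With E = 1, F = 0, G = u^2 + 25, L = 0, M = -5/sqrt(u^2 + 25), N = 0, assemble
  H = (EN − 2FM + GL) / (2(EG − F²)) = 0.
At (u, v) = (4, -3*pi/4): H = 0.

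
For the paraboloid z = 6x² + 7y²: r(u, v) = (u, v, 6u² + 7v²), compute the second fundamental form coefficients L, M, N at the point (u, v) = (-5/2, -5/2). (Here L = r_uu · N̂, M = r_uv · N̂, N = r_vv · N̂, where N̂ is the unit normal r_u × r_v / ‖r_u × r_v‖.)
L = 6*sqrt(2126)/1063;  M = 0;  N = 7*sqrt(2126)/1063

Compute the unit normal N̂(u, v) = (-12*u/sqrt(144*u^2 + 196*v^2 + 1), -14*v/sqrt(144*u^2 + 196*v^2 + 1), 1/sqrt(144*u^2 + 196*v^2 + 1)), and the second partials r_uu, r_uv, r_vv. Take dot products:
  L(u, v) = r_uu · N̂ = 12/sqrt(144*u^2 + 196*v^2 + 1),
  M(u, v) = r_uv · N̂ = 0,
  N(u, v) = r_vv · N̂ = 14/sqrt(144*u^2 + 196*v^2 + 1).
Evaluating at (u, v) = (-5/2, -5/2):
  L = 6*sqrt(2126)/1063, M = 0, N = 7*sqrt(2126)/1063.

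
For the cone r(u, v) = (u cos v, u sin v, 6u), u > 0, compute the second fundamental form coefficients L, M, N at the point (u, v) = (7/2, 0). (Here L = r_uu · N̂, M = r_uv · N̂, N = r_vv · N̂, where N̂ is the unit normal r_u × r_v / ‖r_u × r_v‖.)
L = 0;  M = 0;  N = 21*sqrt(37)/37

Compute the unit normal N̂(u, v) = (-6*sqrt(37)*u*cos(v)/(37*Abs(u)), -6*sqrt(37)*u*sin(v)/(37*Abs(u)), sqrt(37)*u/(37*Abs(u))), and the second partials r_uu, r_uv, r_vv. Take dot products:
  L(u, v) = r_uu · N̂ = 0,
  M(u, v) = r_uv · N̂ = 0,
  N(u, v) = r_vv · N̂ = 6*sqrt(37)*u^2/(37*Abs(u)).
Evaluating at (u, v) = (7/2, 0):
  L = 0, M = 0, N = 21*sqrt(37)/37.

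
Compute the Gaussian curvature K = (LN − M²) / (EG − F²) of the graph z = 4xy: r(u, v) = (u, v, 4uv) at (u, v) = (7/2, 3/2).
K = -16/54289

Coefficients of the first fundamental form: E = 16*v^2 + 1, F = 16*u*v, G = 16*u^2 + 1.
Coefficients of the second fundamental form: L = 0, M = 4/sqrt(16*u^2 + 16*v^2 + 1), N = 0.
Assemble K = (LN − M²)/(EG − F²) = -16/(256*u^4 + 512*u^2*v^2 + 32*u^2 + 256*v^4 + 32*v^2 + 1). At (u, v) = (7/2, 3/2): K = -16/54289.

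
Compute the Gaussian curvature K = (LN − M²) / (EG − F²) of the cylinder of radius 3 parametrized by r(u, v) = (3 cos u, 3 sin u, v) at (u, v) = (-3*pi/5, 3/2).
K = 0

Coefficients of the first fundamental form: E = 9, F = 0, G = 1.
Coefficients of the second fundamental form: L = -3, M = 0, N = 0.
Assemble K = (LN − M²)/(EG − F²) = 0. At (u, v) = (-3*pi/5, 3/2): K = 0.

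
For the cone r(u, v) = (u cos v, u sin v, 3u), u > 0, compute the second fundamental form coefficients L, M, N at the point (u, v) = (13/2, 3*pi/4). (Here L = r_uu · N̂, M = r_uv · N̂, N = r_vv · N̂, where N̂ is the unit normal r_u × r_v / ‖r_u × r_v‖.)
L = 0;  M = 0;  N = 39*sqrt(10)/20

Compute the unit normal N̂(u, v) = (-3*sqrt(10)*u*cos(v)/(10*Abs(u)), -3*sqrt(10)*u*sin(v)/(10*Abs(u)), sqrt(10)*u/(10*Abs(u))), and the second partials r_uu, r_uv, r_vv. Take dot products:
  L(u, v) = r_uu · N̂ = 0,
  M(u, v) = r_uv · N̂ = 0,
  N(u, v) = r_vv · N̂ = 3*sqrt(10)*u^2/(10*Abs(u)).
Evaluating at (u, v) = (13/2, 3*pi/4):
  L = 0, M = 0, N = 39*sqrt(10)/20.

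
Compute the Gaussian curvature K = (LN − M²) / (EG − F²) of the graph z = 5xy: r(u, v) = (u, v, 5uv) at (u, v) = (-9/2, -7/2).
K = -100/2647129

Coefficients of the first fundamental form: E = 25*v^2 + 1, F = 25*u*v, G = 25*u^2 + 1.
Coefficients of the second fundamental form: L = 0, M = 5/sqrt(25*u^2 + 25*v^2 + 1), N = 0.
Assemble K = (LN − M²)/(EG − F²) = -25/(625*u^4 + 1250*u^2*v^2 + 50*u^2 + 625*v^4 + 50*v^2 + 1). At (u, v) = (-9/2, -7/2): K = -100/2647129.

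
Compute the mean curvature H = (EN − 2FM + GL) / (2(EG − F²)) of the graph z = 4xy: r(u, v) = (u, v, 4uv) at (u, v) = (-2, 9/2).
H = 576*sqrt(389)/151321

With E = 16*v^2 + 1, F = 16*u*v, G = 16*u^2 + 1, L = 0, M = 4/sqrt(16*u^2 + 16*v^2 + 1), N = 0, assemble
  H = (EN − 2FM + GL) / (2(EG − F²)) = -64*u*v/(16*u^2 + 16*v^2 + 1)^(3/2).
At (u, v) = (-2, 9/2): H = 576*sqrt(389)/151321.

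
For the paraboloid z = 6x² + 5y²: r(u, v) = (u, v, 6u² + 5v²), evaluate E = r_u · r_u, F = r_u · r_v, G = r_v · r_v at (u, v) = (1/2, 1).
E = 37;  F = 60;  G = 101

Partials: r_u = (1, 0, 12*u), r_v = (0, 1, 10*v). As functions of (u, v):
  E = r_u · r_u = 144*u^2 + 1,
  F = r_u · r_v = 120*u*v,
  G = r_v · r_v = 100*v^2 + 1.
Evaluating at (u, v) = (1/2, 1): E = 37, F = 60, G = 101.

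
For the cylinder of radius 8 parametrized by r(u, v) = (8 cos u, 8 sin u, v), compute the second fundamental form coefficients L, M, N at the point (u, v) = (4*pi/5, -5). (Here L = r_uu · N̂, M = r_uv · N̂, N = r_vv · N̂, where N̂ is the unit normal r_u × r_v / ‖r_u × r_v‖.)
L = -8;  M = 0;  N = 0

Compute the unit normal N̂(u, v) = (cos(u), sin(u), 0), and the second partials r_uu, r_uv, r_vv. Take dot products:
  L(u, v) = r_uu · N̂ = -8,
  M(u, v) = r_uv · N̂ = 0,
  N(u, v) = r_vv · N̂ = 0.
Evaluating at (u, v) = (4*pi/5, -5):
  L = -8, M = 0, N = 0.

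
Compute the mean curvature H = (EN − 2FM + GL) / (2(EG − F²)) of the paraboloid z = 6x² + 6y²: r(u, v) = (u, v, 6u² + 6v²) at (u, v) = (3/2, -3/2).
H = 3900*sqrt(649)/421201

With E = 144*u^2 + 1, F = 144*u*v, G = 144*v^2 + 1, L = 12/sqrt(144*u^2 + 144*v^2 + 1), M = 0, N = 12/sqrt(144*u^2 + 144*v^2 + 1), assemble
  H = (EN − 2FM + GL) / (2(EG − F²)) = 12*(72*u^2 + 72*v^2 + 1)/(144*u^2 + 144*v^2 + 1)^(3/2).
At (u, v) = (3/2, -3/2): H = 3900*sqrt(649)/421201.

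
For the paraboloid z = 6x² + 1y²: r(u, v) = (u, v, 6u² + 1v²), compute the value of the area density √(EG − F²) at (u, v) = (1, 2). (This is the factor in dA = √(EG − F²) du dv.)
√(EG − F²)|_{(1, 2)} = sqrt(161)

E = 144*u^2 + 1, F = 24*u*v, G = 4*v^2 + 1, so EG − F² = 144*u^2 + 4*v^2 + 1. Taking the positive square root: √(EG − F²) = sqrt(144*u^2 + 4*v^2 + 1). At (u, v) = (1, 2): sqrt(161).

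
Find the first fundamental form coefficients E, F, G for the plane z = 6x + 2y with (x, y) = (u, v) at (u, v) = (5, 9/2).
E = 37;  F = 12;  G = 5

Partials: r_u = (1, 0, 6), r_v = (0, 1, 2). As functions of (u, v):
  E = r_u · r_u = 37,
  F = r_u · r_v = 12,
  G = r_v · r_v = 5.
Evaluating at (u, v) = (5, 9/2): E = 37, F = 12, G = 5.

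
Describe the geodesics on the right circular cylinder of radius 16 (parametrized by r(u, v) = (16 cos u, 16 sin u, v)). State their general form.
The cylinder is flat (K = 0) and locally isometric to the plane via the development (u, v) ↦ (16 u, v). Geodesics are the pre-images of straight lines: circles (v constant), vertical lines (u constant), and helices (v = c · u + d) for constants c, d.

A right cylinder has E = 16², F = 0, G = 1, so EG − F² = 16², and L = −16, M = N = 0, giving K = (LN − M²)/(EG − F²) = 0 everywhere. A flat surface is locally isometric to the Euclidean plane via the map (u, v) ↦ (16 u, v). Straight lines in the (x̃, ỹ) plane pull back to: (a) horizontal circles (v = const), (b) vertical generators (u = const), and (c) helices (16 u tan θ = v, i.e. v = c · u + d).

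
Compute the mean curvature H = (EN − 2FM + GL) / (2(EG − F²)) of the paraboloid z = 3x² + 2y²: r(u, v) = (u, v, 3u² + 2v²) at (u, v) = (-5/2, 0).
H = 455*sqrt(226)/51076

With E = 36*u^2 + 1, F = 24*u*v, G = 16*v^2 + 1, L = 6/sqrt(36*u^2 + 16*v^2 + 1), M = 0, N = 4/sqrt(36*u^2 + 16*v^2 + 1), assemble
  H = (EN − 2FM + GL) / (2(EG − F²)) = (72*u^2 + 48*v^2 + 5)/(36*u^2 + 16*v^2 + 1)^(3/2).
At (u, v) = (-5/2, 0): H = 455*sqrt(226)/51076.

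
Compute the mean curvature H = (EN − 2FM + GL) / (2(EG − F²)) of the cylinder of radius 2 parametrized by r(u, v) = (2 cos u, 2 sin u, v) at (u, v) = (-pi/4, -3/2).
H = -1/4

With E = 4, F = 0, G = 1, L = -2, M = 0, N = 0, assemble
  H = (EN − 2FM + GL) / (2(EG − F²)) = -1/4.
At (u, v) = (-pi/4, -3/2): H = -1/4.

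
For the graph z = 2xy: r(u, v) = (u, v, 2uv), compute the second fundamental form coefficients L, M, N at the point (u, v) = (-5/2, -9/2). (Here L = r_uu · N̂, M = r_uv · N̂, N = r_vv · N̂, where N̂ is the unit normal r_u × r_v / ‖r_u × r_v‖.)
L = 0;  M = 2*sqrt(107)/107;  N = 0

Compute the unit normal N̂(u, v) = (-2*v/sqrt(4*u^2 + 4*v^2 + 1), -2*u/sqrt(4*u^2 + 4*v^2 + 1), 1/sqrt(4*u^2 + 4*v^2 + 1)), and the second partials r_uu, r_uv, r_vv. Take dot products:
  L(u, v) = r_uu · N̂ = 0,
  M(u, v) = r_uv · N̂ = 2/sqrt(4*u^2 + 4*v^2 + 1),
  N(u, v) = r_vv · N̂ = 0.
Evaluating at (u, v) = (-5/2, -9/2):
  L = 0, M = 2*sqrt(107)/107, N = 0.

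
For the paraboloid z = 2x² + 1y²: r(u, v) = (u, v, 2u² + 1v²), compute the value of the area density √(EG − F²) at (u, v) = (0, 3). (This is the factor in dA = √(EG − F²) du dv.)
√(EG − F²)|_{(0, 3)} = sqrt(37)

E = 16*u^2 + 1, F = 8*u*v, G = 4*v^2 + 1, so EG − F² = 16*u^2 + 4*v^2 + 1. Taking the positive square root: √(EG − F²) = sqrt(16*u^2 + 4*v^2 + 1). At (u, v) = (0, 3): sqrt(37).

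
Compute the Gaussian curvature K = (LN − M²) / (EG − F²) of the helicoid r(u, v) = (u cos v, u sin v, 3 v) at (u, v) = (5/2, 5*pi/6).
K = -144/3721

Coefficients of the first fundamental form: E = 1, F = 0, G = u^2 + 9.
Coefficients of the second fundamental form: L = 0, M = -3/sqrt(u^2 + 9), N = 0.
Assemble K = (LN − M²)/(EG − F²) = -9/(u^2 + 9)^2. At (u, v) = (5/2, 5*pi/6): K = -144/3721.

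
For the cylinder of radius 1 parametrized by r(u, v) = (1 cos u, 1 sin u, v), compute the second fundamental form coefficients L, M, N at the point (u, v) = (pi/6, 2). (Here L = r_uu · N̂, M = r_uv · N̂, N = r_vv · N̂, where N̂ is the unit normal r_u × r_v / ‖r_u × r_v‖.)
L = -1;  M = 0;  N = 0

Compute the unit normal N̂(u, v) = (cos(u), sin(u), 0), and the second partials r_uu, r_uv, r_vv. Take dot products:
  L(u, v) = r_uu · N̂ = -1,
  M(u, v) = r_uv · N̂ = 0,
  N(u, v) = r_vv · N̂ = 0.
Evaluating at (u, v) = (pi/6, 2):
  L = -1, M = 0, N = 0.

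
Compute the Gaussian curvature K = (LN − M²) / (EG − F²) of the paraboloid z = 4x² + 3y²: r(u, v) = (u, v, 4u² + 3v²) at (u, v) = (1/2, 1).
K = 48/2809

Coefficients of the first fundamental form: E = 64*u^2 + 1, F = 48*u*v, G = 36*v^2 + 1.
Coefficients of the second fundamental form: L = 8/sqrt(64*u^2 + 36*v^2 + 1), M = 0, N = 6/sqrt(64*u^2 + 36*v^2 + 1).
Assemble K = (LN − M²)/(EG − F²) = 48/(4096*u^4 + 4608*u^2*v^2 + 128*u^2 + 1296*v^4 + 72*v^2 + 1). At (u, v) = (1/2, 1): K = 48/2809.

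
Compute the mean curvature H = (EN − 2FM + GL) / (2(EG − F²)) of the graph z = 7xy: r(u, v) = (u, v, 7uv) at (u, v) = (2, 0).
H = 0

With E = 49*v^2 + 1, F = 49*u*v, G = 49*u^2 + 1, L = 0, M = 7/sqrt(49*u^2 + 49*v^2 + 1), N = 0, assemble
  H = (EN − 2FM + GL) / (2(EG − F²)) = -343*u*v/(49*u^2 + 49*v^2 + 1)^(3/2).
At (u, v) = (2, 0): H = 0.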